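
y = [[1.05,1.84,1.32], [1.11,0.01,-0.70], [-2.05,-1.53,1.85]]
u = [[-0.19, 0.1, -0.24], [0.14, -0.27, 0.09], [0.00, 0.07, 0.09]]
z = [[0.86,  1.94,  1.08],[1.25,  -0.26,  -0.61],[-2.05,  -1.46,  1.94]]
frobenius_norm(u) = 0.47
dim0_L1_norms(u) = [0.33, 0.44, 0.42]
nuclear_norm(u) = 0.65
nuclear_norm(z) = 6.50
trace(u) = -0.37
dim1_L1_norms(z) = [3.88, 2.12, 5.45]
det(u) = 0.00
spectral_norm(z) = 3.49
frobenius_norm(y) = 4.23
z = u + y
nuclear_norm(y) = 6.36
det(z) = -6.02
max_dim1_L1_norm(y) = 5.43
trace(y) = 2.91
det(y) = -4.46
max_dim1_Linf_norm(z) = 2.05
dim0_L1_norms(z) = [4.16, 3.66, 3.63]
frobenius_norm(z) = 4.22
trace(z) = 2.54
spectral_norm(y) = 3.51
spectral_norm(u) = 0.42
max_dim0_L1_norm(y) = 4.21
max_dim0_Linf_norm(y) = 2.05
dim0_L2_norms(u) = [0.24, 0.3, 0.27]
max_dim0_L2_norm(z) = 2.55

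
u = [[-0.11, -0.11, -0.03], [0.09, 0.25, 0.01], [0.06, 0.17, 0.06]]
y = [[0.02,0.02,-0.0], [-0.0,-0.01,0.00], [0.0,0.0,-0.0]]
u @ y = [[-0.00, -0.00, 0.0], [0.0, -0.00, 0.00], [0.00, -0.00, 0.0]]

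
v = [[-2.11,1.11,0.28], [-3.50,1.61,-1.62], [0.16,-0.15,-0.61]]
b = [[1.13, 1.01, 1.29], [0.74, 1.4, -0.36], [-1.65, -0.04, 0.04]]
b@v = [[-5.71, 2.69, -2.11],[-6.52, 3.13, -1.84],[3.63, -1.9, -0.42]]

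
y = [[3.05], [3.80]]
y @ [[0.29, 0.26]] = [[0.88,0.79], [1.10,0.99]]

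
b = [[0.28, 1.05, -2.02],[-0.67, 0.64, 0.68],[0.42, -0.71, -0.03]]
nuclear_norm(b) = 3.68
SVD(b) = [[-0.98, -0.1, 0.18], [0.19, -0.79, 0.58], [0.08, 0.60, 0.79]] @ diag([2.34230817562645, 1.3331104360538195, 0.0029959435724189153]) @ [[-0.16, -0.41, 0.9],[0.57, -0.78, -0.26],[-0.81, -0.47, -0.36]]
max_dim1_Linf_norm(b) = 2.02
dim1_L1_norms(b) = [3.35, 1.99, 1.16]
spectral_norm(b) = 2.34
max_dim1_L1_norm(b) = 3.35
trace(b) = 0.89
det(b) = -0.01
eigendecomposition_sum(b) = [[(0.14+0.57j), (0.53-0.68j), -1.01-0.39j], [(-0.33+0.01j), 0.32+0.38j, 0.34-0.52j], [(0.21-0.14j), (-0.35-0.12j), -0.01+0.47j]] + [[(0.14-0.57j),  0.53+0.68j,  -1.01+0.39j], [-0.33-0.01j,  (0.32-0.38j),  0.34+0.52j], [0.21+0.14j,  -0.35+0.12j,  -0.01-0.47j]] + [[(-0-0j), -0.00+0.00j, -0.00+0.00j], [(-0-0j), -0.00+0.00j, (-0+0j)], [(-0-0j), -0.00+0.00j, -0.00+0.00j]]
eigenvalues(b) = [(0.45+1.41j), (0.45-1.41j), (-0+0j)]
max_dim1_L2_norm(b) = 2.29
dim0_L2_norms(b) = [0.84, 1.42, 2.13]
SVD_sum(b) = [[0.36, 0.94, -2.06], [-0.07, -0.19, 0.41], [-0.03, -0.08, 0.18]] + [[-0.08, 0.11, 0.04], [-0.60, 0.83, 0.27], [0.45, -0.63, -0.21]] + [[-0.0, -0.00, -0.00], [-0.00, -0.0, -0.00], [-0.00, -0.00, -0.0]]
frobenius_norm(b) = 2.70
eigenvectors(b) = [[-0.81+0.00j, (-0.81-0j), (0.81+0j)], [(0.1-0.46j), (0.1+0.46j), 0.47+0.00j], [0.12+0.33j, (0.12-0.33j), 0.36+0.00j]]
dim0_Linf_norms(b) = [0.67, 1.05, 2.02]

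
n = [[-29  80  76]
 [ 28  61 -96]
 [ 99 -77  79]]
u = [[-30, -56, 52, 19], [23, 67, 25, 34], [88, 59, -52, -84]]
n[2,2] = 79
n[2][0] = 99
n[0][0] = -29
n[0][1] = 80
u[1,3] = 34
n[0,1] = 80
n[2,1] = -77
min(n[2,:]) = -77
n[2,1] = -77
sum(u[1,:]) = 149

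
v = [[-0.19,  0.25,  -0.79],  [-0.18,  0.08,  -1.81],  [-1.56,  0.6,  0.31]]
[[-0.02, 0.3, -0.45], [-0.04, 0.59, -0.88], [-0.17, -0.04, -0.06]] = v@ [[0.13,0.05,0.01], [0.05,0.23,-0.32], [0.01,-0.32,0.47]]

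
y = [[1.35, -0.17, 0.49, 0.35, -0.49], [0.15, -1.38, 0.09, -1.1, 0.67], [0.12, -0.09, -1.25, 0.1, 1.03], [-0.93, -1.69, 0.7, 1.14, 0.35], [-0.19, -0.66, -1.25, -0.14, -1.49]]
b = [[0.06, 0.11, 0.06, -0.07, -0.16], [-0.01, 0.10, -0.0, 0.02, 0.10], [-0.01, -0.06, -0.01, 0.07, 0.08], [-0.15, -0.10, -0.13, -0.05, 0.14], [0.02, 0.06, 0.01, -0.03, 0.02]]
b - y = [[-1.29, 0.28, -0.43, -0.42, 0.33], [-0.16, 1.48, -0.09, 1.12, -0.57], [-0.13, 0.03, 1.24, -0.03, -0.95], [0.78, 1.59, -0.83, -1.19, -0.21], [0.21, 0.72, 1.26, 0.11, 1.51]]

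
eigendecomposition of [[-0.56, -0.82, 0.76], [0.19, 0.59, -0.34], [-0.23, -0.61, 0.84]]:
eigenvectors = [[-0.98, -0.56, -0.07], [0.16, 0.37, 0.71], [-0.11, -0.74, 0.7]]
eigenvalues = [-0.34, 0.97, 0.24]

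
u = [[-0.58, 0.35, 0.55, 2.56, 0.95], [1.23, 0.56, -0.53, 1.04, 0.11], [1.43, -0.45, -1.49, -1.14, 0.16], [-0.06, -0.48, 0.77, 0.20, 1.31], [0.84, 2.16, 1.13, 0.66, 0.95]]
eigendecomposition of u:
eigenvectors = [[(0.46+0j), 0.14+0.00j, (0.48+0j), -0.47-0.06j, -0.47+0.06j], [0.39+0.00j, (-0.24+0j), -0.21+0.00j, (-0.09+0.48j), (-0.09-0.48j)], [0.06+0.00j, -0.84+0.00j, 0.69+0.00j, (-0.02+0.18j), -0.02-0.18j], [0.29+0.00j, -0.04+0.00j, (0.07+0j), -0.19-0.41j, -0.19+0.41j], [(0.74+0j), (0.47+0j), (-0.5+0j), (0.56+0j), (0.56-0j)]]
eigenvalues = [(2.95+0j), (-1.99+0j), (-0.58+0j), (-0.37+1.65j), (-0.37-1.65j)]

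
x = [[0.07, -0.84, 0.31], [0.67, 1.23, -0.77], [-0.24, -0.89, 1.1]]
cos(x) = [[1.24,0.56,-0.38], [-0.43,0.34,0.63], [0.32,0.74,0.29]]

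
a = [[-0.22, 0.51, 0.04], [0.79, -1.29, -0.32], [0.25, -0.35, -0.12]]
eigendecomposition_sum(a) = [[-0.28, 0.47, 0.10], [0.76, -1.31, -0.29], [0.22, -0.37, -0.08]] + [[0.06, 0.04, -0.07], [0.03, 0.02, -0.03], [0.03, 0.02, -0.04]] + [[-0.00, -0.0, 0.00], [-0.00, -0.00, 0.0], [-0.0, -0.0, 0.00]]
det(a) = -0.00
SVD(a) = [[-0.32, -0.89, -0.33], [0.91, -0.19, -0.37], [0.26, -0.42, 0.87]] @ diag([1.6991646142811843, 0.11375233003733289, 0.00014486460111699635]) @ [[0.50, -0.84, -0.2], [-0.55, -0.49, 0.68], [0.66, 0.23, 0.71]]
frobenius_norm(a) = 1.70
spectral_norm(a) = 1.70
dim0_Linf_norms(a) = [0.79, 1.29, 0.32]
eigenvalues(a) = [-1.67, 0.04, 0.0]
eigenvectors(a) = [[0.33, -0.8, 0.67],[-0.91, -0.37, 0.23],[-0.26, -0.47, 0.71]]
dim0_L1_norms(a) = [1.26, 2.15, 0.48]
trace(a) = -1.63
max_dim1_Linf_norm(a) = 1.29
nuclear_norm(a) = 1.81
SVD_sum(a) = [[-0.28, 0.46, 0.11], [0.78, -1.30, -0.31], [0.22, -0.37, -0.09]] + [[0.06, 0.05, -0.07],[0.01, 0.01, -0.01],[0.03, 0.02, -0.03]] + [[-0.0,-0.00,-0.0], [-0.00,-0.00,-0.0], [0.0,0.0,0.00]]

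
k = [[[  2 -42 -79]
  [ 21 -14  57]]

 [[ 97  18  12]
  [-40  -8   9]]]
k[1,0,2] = 12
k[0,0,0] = 2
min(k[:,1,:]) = -40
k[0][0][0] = 2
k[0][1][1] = -14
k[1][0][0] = 97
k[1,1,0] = -40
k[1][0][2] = 12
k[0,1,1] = -14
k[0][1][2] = 57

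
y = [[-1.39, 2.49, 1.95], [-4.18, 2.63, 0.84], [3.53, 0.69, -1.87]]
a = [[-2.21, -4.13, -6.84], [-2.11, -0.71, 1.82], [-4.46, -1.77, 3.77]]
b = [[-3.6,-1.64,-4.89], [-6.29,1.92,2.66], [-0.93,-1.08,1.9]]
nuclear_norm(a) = 15.06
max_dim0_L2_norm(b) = 7.31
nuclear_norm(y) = 10.90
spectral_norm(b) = 7.36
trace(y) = -0.63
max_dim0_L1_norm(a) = 12.43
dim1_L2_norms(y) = [3.45, 5.01, 4.05]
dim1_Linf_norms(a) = [6.84, 2.11, 4.46]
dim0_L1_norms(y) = [9.1, 5.81, 4.66]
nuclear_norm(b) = 15.32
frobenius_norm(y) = 7.31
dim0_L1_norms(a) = [8.78, 6.61, 12.43]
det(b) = -80.97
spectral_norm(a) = 8.51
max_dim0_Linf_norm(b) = 6.29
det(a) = -4.42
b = a + y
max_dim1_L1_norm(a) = 13.18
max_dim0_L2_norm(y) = 5.64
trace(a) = 0.85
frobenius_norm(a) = 10.69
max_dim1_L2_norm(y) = 5.01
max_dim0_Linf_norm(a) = 6.84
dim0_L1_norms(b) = [10.82, 4.64, 9.45]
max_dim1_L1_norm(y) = 7.65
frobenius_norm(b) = 9.77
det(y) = -28.17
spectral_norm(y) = 6.59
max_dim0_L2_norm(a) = 8.02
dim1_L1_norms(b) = [10.13, 10.87, 3.91]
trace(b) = 0.22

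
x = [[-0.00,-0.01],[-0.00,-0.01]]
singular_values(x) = [0.01, -0.0]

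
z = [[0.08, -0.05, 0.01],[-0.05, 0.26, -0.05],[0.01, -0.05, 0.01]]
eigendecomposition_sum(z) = [[0.02, -0.07, 0.01], [-0.07, 0.26, -0.05], [0.01, -0.05, 0.01]] + [[0.06, 0.02, -0.0], [0.02, 0.0, -0.0], [-0.00, -0.0, 0.0]] + [[0.00, -0.0, -0.0], [-0.0, 0.00, 0.00], [-0.0, 0.0, 0.00]]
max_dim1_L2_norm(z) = 0.27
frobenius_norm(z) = 0.29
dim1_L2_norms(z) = [0.09, 0.27, 0.05]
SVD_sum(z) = [[0.02,-0.07,0.01],[-0.07,0.26,-0.05],[0.01,-0.05,0.01]] + [[0.06, 0.02, -0.0], [0.02, 0.00, -0.0], [-0.00, -0.00, 0.00]] + [[0.00, -0.0, -0.0], [-0.00, 0.00, 0.0], [-0.00, 0.0, 0.00]]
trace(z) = 0.35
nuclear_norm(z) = 0.35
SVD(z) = [[-0.24, -0.97, -0.01], [0.95, -0.24, 0.19], [-0.18, 0.04, 0.98]] @ diag([0.28246990928010146, 0.0671611063175863, 0.00036898440231227853]) @ [[-0.24, 0.95, -0.18], [-0.97, -0.24, 0.04], [-0.01, 0.19, 0.98]]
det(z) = 0.00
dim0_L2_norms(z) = [0.09, 0.27, 0.05]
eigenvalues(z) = [0.28, 0.07, 0.0]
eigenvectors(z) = [[0.24, -0.97, -0.01],[-0.95, -0.24, 0.19],[0.18, 0.04, 0.98]]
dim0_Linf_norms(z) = [0.08, 0.26, 0.05]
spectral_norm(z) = 0.28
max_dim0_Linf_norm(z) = 0.26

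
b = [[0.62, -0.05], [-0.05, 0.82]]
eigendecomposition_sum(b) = [[0.58, 0.14], [0.14, 0.03]] + [[0.04, -0.19], [-0.19, 0.79]]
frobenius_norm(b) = 1.03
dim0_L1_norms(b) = [0.67, 0.87]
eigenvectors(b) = [[-0.97,0.23], [-0.23,-0.97]]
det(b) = 0.51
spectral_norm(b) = 0.83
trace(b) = 1.44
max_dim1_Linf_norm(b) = 0.82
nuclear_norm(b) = 1.44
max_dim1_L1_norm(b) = 0.87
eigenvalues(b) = [0.61, 0.83]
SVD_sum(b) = [[0.04, -0.19], [-0.19, 0.79]] + [[0.58, 0.14],  [0.14, 0.03]]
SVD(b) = [[-0.23, 0.97], [0.97, 0.23]] @ diag([0.8318033988749893, 0.6081966011250104]) @ [[-0.23, 0.97], [0.97, 0.23]]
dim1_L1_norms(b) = [0.67, 0.87]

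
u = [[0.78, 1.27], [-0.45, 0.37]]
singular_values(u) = [1.49, 0.58]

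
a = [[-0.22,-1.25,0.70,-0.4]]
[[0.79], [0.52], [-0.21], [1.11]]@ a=[[-0.17, -0.99, 0.55, -0.32], [-0.11, -0.65, 0.36, -0.21], [0.05, 0.26, -0.15, 0.08], [-0.24, -1.39, 0.78, -0.44]]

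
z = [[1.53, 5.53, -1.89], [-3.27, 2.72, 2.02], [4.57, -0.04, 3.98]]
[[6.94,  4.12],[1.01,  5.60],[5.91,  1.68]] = z@[[0.92,-0.31], [1.15,1.1], [0.44,0.79]]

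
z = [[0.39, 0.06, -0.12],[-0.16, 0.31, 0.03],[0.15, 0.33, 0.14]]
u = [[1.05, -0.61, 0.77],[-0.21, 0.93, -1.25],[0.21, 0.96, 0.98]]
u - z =[[0.66, -0.67, 0.89], [-0.05, 0.62, -1.28], [0.06, 0.63, 0.84]]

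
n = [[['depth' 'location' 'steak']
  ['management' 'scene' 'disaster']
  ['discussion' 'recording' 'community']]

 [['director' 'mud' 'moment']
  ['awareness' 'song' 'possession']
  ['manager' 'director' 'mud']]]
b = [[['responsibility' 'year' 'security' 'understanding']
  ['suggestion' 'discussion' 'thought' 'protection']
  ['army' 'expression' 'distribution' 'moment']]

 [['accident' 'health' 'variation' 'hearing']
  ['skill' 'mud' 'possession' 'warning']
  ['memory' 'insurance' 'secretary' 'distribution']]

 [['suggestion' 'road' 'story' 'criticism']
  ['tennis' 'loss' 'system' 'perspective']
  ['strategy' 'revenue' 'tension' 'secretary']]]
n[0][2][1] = 'recording'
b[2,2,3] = 'secretary'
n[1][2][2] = 'mud'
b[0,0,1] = 'year'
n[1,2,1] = 'director'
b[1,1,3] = 'warning'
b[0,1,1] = 'discussion'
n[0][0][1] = 'location'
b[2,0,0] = 'suggestion'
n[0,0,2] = 'steak'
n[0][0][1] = 'location'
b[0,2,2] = 'distribution'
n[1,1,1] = 'song'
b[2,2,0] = 'strategy'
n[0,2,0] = 'discussion'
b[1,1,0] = 'skill'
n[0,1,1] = 'scene'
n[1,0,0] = 'director'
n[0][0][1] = 'location'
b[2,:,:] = [['suggestion', 'road', 'story', 'criticism'], ['tennis', 'loss', 'system', 'perspective'], ['strategy', 'revenue', 'tension', 'secretary']]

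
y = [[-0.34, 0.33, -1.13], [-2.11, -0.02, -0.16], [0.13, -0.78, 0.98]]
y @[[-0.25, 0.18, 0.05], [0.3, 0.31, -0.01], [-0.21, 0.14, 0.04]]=[[0.42, -0.12, -0.07], [0.56, -0.41, -0.11], [-0.47, -0.08, 0.05]]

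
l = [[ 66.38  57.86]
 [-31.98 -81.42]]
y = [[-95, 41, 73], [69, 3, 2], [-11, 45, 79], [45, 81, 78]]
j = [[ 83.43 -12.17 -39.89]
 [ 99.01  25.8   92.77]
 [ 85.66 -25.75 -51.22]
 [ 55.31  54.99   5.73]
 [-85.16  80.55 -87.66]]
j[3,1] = 54.99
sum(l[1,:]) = -113.4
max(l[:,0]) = 66.38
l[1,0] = -31.98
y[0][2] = 73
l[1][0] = -31.98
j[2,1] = -25.75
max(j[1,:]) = 99.01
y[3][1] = 81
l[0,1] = 57.86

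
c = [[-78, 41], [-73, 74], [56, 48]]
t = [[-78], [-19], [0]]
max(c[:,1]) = 74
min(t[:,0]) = -78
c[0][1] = 41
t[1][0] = -19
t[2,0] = 0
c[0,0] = -78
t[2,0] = 0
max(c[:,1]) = 74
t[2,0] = 0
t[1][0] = -19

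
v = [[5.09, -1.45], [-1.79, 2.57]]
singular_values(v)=[5.89, 1.78]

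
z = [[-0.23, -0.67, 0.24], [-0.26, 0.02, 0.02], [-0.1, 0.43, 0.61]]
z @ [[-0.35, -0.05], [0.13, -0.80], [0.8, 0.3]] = [[0.19, 0.62], [0.11, 0.0], [0.58, -0.16]]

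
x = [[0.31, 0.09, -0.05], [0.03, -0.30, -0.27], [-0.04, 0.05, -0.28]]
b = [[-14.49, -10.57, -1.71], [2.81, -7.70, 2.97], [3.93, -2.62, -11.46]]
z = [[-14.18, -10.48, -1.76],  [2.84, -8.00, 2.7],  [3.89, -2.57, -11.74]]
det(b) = -1894.29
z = b + x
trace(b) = -33.65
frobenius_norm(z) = 23.51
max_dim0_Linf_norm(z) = 14.18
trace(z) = -33.92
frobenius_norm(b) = 23.54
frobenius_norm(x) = 0.59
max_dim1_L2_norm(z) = 17.72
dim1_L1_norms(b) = [26.77, 13.48, 18.01]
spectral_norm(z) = 17.91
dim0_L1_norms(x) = [0.38, 0.44, 0.6]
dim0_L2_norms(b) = [15.27, 13.34, 11.96]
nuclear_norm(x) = 0.99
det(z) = -1931.60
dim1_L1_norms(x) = [0.45, 0.6, 0.37]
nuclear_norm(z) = 39.07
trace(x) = -0.27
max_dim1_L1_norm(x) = 0.6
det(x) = 0.03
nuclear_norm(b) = 38.97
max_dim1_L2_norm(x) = 0.4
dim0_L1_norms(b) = [21.23, 20.89, 16.14]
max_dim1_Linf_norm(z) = 14.18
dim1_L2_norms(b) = [18.02, 8.72, 12.4]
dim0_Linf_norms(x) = [0.31, 0.3, 0.28]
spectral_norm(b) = 18.17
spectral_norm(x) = 0.44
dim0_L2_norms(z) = [14.98, 13.43, 12.17]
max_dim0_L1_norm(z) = 21.05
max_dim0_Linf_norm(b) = 14.49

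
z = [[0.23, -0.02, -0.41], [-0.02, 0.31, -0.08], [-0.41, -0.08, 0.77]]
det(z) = -0.000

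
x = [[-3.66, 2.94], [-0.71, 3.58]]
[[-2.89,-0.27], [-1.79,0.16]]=x@[[0.46, 0.13],[-0.41, 0.07]]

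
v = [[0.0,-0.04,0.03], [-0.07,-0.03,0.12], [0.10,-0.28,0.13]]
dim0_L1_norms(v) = [0.17, 0.35, 0.28]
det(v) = -0.00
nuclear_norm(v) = 0.47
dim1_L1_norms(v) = [0.07, 0.22, 0.51]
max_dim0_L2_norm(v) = 0.28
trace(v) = 0.10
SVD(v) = [[-0.14,  -0.11,  -0.98], [-0.19,  -0.97,  0.13], [-0.97,  0.21,  0.12]] @ diag([0.3329505082771809, 0.13087951520208943, 0.0038094013221161424]) @ [[-0.25, 0.85, -0.46], [0.68, -0.18, -0.71], [0.69, 0.49, 0.53]]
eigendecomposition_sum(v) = [[(-0.01+0j), -0j, -0j], [(-0.01+0j), 0.00-0.00j, 0.00-0.00j], [(-0.01+0j), 0.00-0.00j, 0.00-0.00j]] + [[-0.02j, (-0.02+0.02j), 0.01+0.01j], [-0.03-0.06j, -0.02+0.10j, 0.06-0.01j], [(0.05-0.09j), (-0.14+0.06j), (0.06+0.07j)]] + [[0.00+0.02j, -0.02-0.02j, 0.01-0.01j], [-0.03+0.06j, (-0.02-0.1j), 0.06+0.01j], [(0.05+0.09j), -0.14-0.06j, 0.06-0.07j]]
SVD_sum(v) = [[0.01, -0.04, 0.02], [0.02, -0.05, 0.03], [0.08, -0.28, 0.15]] + [[-0.01,0.0,0.01],  [-0.09,0.02,0.09],  [0.02,-0.00,-0.02]] + [[-0.00,  -0.0,  -0.00], [0.00,  0.00,  0.00], [0.0,  0.0,  0.00]]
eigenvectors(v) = [[-0.70+0.00j, -0.14+0.04j, -0.14-0.04j],[-0.50+0.00j, -0.28+0.45j, (-0.28-0.45j)],[-0.51+0.00j, (-0.83+0j), -0.83-0.00j]]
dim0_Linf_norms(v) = [0.1, 0.28, 0.13]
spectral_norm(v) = 0.33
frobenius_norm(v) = 0.36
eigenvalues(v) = [(-0.01+0j), (0.05+0.15j), (0.05-0.15j)]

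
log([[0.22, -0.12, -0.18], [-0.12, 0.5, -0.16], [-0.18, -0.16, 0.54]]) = [[-2.02, -0.61, -0.77], [-0.61, -0.88, -0.49], [-0.77, -0.49, -0.87]]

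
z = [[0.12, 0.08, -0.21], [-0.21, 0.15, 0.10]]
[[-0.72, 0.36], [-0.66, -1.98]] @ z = [[-0.16, -0.00, 0.19], [0.34, -0.35, -0.06]]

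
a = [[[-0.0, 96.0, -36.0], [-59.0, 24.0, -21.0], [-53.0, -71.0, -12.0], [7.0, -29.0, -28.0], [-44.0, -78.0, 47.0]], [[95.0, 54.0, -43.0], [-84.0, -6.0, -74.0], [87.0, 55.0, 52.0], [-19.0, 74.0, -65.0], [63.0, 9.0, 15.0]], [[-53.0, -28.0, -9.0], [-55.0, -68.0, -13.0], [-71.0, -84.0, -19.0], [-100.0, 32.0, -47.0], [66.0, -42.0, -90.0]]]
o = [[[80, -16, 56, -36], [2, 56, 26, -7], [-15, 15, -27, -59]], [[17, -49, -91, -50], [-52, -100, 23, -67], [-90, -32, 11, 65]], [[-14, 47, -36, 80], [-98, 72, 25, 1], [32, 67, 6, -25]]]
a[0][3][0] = 7.0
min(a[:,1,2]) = -74.0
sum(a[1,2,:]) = 194.0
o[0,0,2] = 56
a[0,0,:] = [-0.0, 96.0, -36.0]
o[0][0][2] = 56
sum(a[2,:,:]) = -581.0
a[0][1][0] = -59.0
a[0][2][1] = -71.0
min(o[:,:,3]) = -67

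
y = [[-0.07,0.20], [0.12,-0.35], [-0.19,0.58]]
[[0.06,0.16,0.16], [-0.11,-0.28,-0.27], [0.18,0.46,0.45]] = y @ [[-0.24, -0.7, -1.03], [0.23, 0.57, 0.43]]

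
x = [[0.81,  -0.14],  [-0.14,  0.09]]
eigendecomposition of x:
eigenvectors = [[0.98, 0.18], [-0.18, 0.98]]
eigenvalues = [0.84, 0.06]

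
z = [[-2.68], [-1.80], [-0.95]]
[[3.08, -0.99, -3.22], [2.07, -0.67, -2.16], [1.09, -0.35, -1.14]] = z @ [[-1.15,0.37,1.2]]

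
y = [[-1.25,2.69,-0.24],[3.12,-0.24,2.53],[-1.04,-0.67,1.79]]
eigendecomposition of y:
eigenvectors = [[-0.73+0.00j, 0.41-0.22j, 0.41+0.22j],[0.68+0.00j, 0.63+0.00j, 0.63-0.00j],[-0.05+0.00j, 0.05+0.62j, 0.05-0.62j]]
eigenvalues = [(-3.78+0j), (2.04+1.4j), (2.04-1.4j)]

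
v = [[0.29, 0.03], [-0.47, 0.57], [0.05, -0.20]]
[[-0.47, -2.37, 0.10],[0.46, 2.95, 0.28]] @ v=[[0.98, -1.38], [-1.24, 1.64]]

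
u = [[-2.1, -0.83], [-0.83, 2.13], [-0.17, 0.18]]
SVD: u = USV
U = [[0.02, 1.0], [-0.99, 0.02], [-0.10, 0.04]]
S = [2.3, 2.26]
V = [[0.35,-0.94], [-0.94,-0.35]]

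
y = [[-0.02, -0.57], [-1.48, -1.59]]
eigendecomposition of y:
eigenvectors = [[0.8, 0.27], [-0.6, 0.96]]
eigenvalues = [0.4, -2.01]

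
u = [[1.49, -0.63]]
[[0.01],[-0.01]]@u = [[0.01, -0.01], [-0.01, 0.01]]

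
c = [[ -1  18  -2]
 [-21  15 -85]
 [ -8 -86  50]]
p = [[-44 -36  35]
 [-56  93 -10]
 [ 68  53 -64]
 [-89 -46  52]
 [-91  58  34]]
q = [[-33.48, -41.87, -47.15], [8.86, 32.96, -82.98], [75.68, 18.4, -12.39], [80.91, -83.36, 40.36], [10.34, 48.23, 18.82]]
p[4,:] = [-91, 58, 34]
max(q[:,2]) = 40.36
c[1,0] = -21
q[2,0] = 75.68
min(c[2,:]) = -86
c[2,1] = -86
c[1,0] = -21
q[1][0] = 8.86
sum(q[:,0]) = 142.31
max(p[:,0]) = 68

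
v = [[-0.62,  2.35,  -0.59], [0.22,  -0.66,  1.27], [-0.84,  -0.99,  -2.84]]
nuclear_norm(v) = 6.25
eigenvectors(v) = [[0.60+0.00j, -0.91+0.00j, -0.91-0.00j], [-0.43+0.00j, 0.06-0.27j, 0.06+0.27j], [(0.67+0j), (0.32+0.02j), (0.32-0.02j)]]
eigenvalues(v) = [(-2.96+0j), (-0.58+0.72j), (-0.58-0.72j)]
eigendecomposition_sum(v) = [[(-0.73+0j), -0.15+0.00j, (-2.08+0j)], [0.52-0.00j, 0.10-0.00j, (1.49-0j)], [-0.82+0.00j, (-0.16+0j), -2.33+0.00j]] + [[0.06+0.49j, 1.25+0.98j, (0.75+0.18j)], [(-0.15-0.02j), -0.38+0.31j, -0.11+0.21j], [(-0.01-0.17j), (-0.41-0.37j), (-0.26-0.08j)]] + [[0.06-0.49j, 1.25-0.98j, (0.75-0.18j)], [-0.15+0.02j, -0.38-0.31j, -0.11-0.21j], [(-0.01+0.17j), (-0.41+0.37j), -0.26+0.08j]]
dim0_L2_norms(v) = [1.07, 2.63, 3.17]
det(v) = -2.52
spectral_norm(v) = 3.32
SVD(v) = [[0.16, -0.92, -0.36],[-0.37, 0.28, -0.89],[0.92, 0.28, -0.29]] @ diag([3.31507181609629, 2.6516037260813925, 0.2872220986541868]) @ [[-0.29, -0.08, -0.95], [0.15, -0.99, 0.04], [0.95, 0.13, -0.30]]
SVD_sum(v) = [[-0.16, -0.05, -0.52], [0.35, 0.10, 1.16], [-0.87, -0.25, -2.90]] + [[-0.37, 2.41, -0.10], [0.11, -0.73, 0.03], [0.11, -0.73, 0.03]] + [[-0.10, -0.01, 0.03], [-0.24, -0.03, 0.08], [-0.08, -0.01, 0.02]]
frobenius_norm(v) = 4.25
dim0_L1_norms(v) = [1.68, 4.0, 4.7]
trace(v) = -4.12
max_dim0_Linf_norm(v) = 2.84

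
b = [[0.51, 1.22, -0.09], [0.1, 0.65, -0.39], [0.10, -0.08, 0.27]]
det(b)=-0.000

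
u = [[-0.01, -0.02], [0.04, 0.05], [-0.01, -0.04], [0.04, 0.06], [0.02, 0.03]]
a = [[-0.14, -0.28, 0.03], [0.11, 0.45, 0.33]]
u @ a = [[-0.0, -0.01, -0.01], [-0.0, 0.01, 0.02], [-0.0, -0.02, -0.01], [0.00, 0.02, 0.02], [0.00, 0.01, 0.01]]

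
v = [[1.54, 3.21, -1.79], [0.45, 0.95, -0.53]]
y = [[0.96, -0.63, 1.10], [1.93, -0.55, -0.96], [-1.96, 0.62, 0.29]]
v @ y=[[11.18, -3.85, -1.91], [3.3, -1.13, -0.57]]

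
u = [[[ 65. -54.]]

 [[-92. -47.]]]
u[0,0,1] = -54.0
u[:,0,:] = [[65.0, -54.0], [-92.0, -47.0]]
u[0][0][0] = 65.0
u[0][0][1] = -54.0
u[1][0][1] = -47.0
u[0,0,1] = -54.0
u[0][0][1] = -54.0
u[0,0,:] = [65.0, -54.0]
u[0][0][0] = 65.0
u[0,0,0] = 65.0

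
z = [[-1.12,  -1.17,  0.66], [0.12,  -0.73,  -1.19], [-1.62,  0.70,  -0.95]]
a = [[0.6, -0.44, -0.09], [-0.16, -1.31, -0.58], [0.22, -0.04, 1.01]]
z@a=[[-0.34, 2.0, 1.45], [-0.07, 0.95, -0.79], [-1.29, -0.17, -1.22]]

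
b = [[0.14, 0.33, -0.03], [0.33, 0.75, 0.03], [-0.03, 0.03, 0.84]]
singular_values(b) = [0.9, 0.84, 0.01]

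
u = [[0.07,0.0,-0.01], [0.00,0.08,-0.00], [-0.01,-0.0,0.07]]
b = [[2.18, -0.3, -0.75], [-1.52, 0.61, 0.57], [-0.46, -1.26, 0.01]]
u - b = [[-2.11,  0.3,  0.74],[1.52,  -0.53,  -0.57],[0.45,  1.26,  0.06]]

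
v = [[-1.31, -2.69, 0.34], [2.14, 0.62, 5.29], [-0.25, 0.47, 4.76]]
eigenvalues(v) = [(-0.62+2.33j), (-0.62-2.33j), (5.3+0j)]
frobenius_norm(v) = 8.06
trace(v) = 4.07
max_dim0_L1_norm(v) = 10.39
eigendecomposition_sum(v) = [[(-0.66+1.07j),-1.26-0.29j,(1+0.65j)],[1.08+0.29j,(0.07+1.15j),(0.3-1.02j)],[-0.11-0.03j,(-0.01-0.12j),(-0.03+0.11j)]] + [[(-0.66-1.07j), (-1.26+0.29j), 1.00-0.65j],[1.08-0.29j, 0.07-1.15j, 0.30+1.02j],[(-0.11+0.03j), (-0.01+0.12j), (-0.03-0.11j)]] + [[0.01+0.00j, -0.17-0.00j, (-1.66+0j)], [(-0.02-0j), (0.48+0j), (4.68-0j)], [(-0.02-0j), (0.5+0j), (4.81-0j)]]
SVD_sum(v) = [[-0.06, -0.03, -0.26], [1.2, 0.68, 5.49], [0.98, 0.55, 4.48]] + [[-1.58, -2.43, 0.65], [0.26, 0.41, -0.11], [-0.42, -0.64, 0.17]] + [[0.33,  -0.22,  -0.04], [0.68,  -0.46,  -0.09], [-0.81,  0.56,  0.11]]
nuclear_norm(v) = 11.77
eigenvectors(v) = [[(0.74+0j), (0.74-0j), -0.24+0.00j],  [(-0.19-0.64j), -0.19+0.64j, (0.68+0j)],  [0.02+0.07j, (0.02-0.07j), (0.7+0j)]]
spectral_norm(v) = 7.31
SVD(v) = [[-0.04, -0.95, -0.3],[0.77, 0.16, -0.61],[0.63, -0.25, 0.73]] @ diag([7.310183621045453, 3.113414512065249, 1.350838814463185]) @ [[0.21, 0.12, 0.97], [0.53, 0.82, -0.22], [-0.82, 0.56, 0.11]]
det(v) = 30.74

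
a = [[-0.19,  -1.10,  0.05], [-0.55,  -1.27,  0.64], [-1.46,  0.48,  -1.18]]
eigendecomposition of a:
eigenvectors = [[0.62+0.00j, -0.44-0.14j, (-0.44+0.14j)], [-0.43+0.00j, -0.63+0.00j, (-0.63-0j)], [-0.66+0.00j, -0.08-0.62j, (-0.08+0.62j)]]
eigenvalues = [(0.51+0j), (-1.58+0.51j), (-1.58-0.51j)]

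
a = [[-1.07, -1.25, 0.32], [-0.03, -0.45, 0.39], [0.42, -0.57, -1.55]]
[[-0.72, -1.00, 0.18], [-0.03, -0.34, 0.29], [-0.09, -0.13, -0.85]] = a @[[0.54, 0.15, 0.15], [0.15, 0.64, -0.11], [0.15, -0.11, 0.63]]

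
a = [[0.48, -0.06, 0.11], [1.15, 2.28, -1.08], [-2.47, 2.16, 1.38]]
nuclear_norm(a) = 6.70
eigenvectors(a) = [[(-0.46+0j),0.01-0.04j,0.01+0.04j],  [(-0.24+0j),(0.16+0.53j),0.16-0.53j],  [-0.85+0.00j,(0.83+0j),(0.83-0j)]]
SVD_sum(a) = [[0.21,-0.21,-0.11], [-0.26,0.26,0.14], [-2.34,2.37,1.23]] + [[0.08, 0.11, -0.07],[1.42, 2.02, -1.20],[-0.15, -0.21, 0.13]] + [[0.19, 0.04, 0.29], [-0.01, -0.0, -0.01], [0.02, 0.0, 0.03]]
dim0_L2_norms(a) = [2.77, 3.14, 1.76]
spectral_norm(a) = 3.58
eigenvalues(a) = [(0.65+0j), (1.74+1.5j), (1.74-1.5j)]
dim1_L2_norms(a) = [0.5, 2.77, 3.56]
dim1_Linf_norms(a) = [0.48, 2.28, 2.47]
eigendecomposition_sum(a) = [[0.66+0.00j,0.05+0.00j,(-0.02-0j)], [0.35+0.00j,0.03+0.00j,-0.01-0.00j], [(1.23+0j),0.10+0.00j,-0.04-0.00j]] + [[-0.09+0.07j, -0.06-0.08j, (0.07-0.02j)], [(0.4-1.4j), 1.13+0.38j, (-0.53+0.65j)], [(-1.85-1.18j), 1.03-1.46j, 0.71+1.05j]] + [[-0.09-0.07j, -0.06+0.08j, (0.07+0.02j)], [(0.4+1.4j), (1.13-0.38j), -0.53-0.65j], [-1.85+1.18j, 1.03+1.46j, 0.71-1.05j]]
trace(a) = 4.14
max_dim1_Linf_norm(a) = 2.47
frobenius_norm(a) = 4.54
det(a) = 3.46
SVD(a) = [[-0.09, -0.06, 0.99],[0.11, -0.99, -0.05],[0.99, 0.1, 0.09]] @ diag([3.583396282351793, 2.7643654072981025, 0.34907732461583735]) @ [[-0.66, 0.67, 0.35],[-0.52, -0.74, 0.44],[0.55, 0.11, 0.83]]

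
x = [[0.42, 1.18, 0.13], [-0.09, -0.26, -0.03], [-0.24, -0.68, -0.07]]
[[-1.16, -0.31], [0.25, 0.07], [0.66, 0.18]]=x @ [[-1.42, -0.38], [-0.49, -0.13], [0.15, 0.04]]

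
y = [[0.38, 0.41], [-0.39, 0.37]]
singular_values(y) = [0.56, 0.54]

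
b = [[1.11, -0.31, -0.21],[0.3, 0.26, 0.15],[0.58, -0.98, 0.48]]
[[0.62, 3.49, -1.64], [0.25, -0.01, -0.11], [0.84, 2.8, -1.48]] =b@ [[0.64, 2.34, -1.2], [-0.16, -2.06, 0.88], [0.66, -1.19, 0.17]]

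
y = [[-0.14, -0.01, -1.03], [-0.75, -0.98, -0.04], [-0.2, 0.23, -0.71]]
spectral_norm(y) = 1.30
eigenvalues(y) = [(0.24+0j), (-1.03+0.38j), (-1.03-0.38j)]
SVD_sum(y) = [[-0.42, -0.29, -0.77], [-0.31, -0.22, -0.57], [-0.27, -0.19, -0.51]] + [[0.19, 0.35, -0.24], [-0.43, -0.77, 0.53], [0.19, 0.34, -0.23]] + [[0.08, -0.06, -0.02], [-0.01, 0.01, 0.0], [-0.11, 0.08, 0.03]]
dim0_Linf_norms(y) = [0.75, 0.98, 1.03]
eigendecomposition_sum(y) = [[0.16-0.00j, -0.03-0.00j, (-0.17+0j)], [-0.09+0.00j, 0.02+0.00j, 0.10-0.00j], [(-0.06+0j), 0.01+0.00j, 0.06-0.00j]] + [[-0.15+0.14j, 0.01+0.25j, (-0.43-0.03j)], [(-0.33-0.25j), (-0.5+0.1j), (-0.07-0.87j)], [(-0.07+0.18j), 0.11+0.21j, (-0.39+0.14j)]] + [[-0.15-0.14j, (0.01-0.25j), (-0.43+0.03j)], [(-0.33+0.25j), (-0.5-0.1j), -0.07+0.87j], [-0.07-0.18j, (0.11-0.21j), -0.39-0.14j]]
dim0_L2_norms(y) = [0.79, 1.01, 1.25]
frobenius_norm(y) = 1.79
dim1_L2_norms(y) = [1.04, 1.23, 0.77]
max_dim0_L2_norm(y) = 1.25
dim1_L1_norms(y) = [1.18, 1.77, 1.14]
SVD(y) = [[0.71,  0.38,  0.59], [0.52,  -0.85,  -0.09], [0.47,  0.37,  -0.80]] @ diag([1.301565288219067, 1.2146095500981786, 0.18097359286237383]) @ [[-0.45,-0.32,-0.83], [0.42,0.75,-0.51], [0.79,-0.58,-0.21]]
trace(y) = -1.83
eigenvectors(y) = [[-0.82+0.00j, (-0.06+0.4j), -0.06-0.40j],[(0.49+0j), (-0.83+0j), (-0.83-0j)],[0.29+0.00j, 0.10+0.37j, (0.1-0.37j)]]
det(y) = 0.29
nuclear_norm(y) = 2.70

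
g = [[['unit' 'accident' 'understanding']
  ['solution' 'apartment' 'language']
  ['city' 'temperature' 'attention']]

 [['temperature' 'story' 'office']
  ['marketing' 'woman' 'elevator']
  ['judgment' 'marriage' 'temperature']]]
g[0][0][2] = 'understanding'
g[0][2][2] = 'attention'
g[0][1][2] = 'language'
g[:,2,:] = [['city', 'temperature', 'attention'], ['judgment', 'marriage', 'temperature']]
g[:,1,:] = [['solution', 'apartment', 'language'], ['marketing', 'woman', 'elevator']]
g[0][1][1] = 'apartment'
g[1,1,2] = 'elevator'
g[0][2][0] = 'city'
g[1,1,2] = 'elevator'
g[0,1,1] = 'apartment'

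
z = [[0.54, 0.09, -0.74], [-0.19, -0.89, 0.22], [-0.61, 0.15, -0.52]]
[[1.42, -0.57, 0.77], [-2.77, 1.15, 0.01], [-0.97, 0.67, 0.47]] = z @ [[2.22,-1.18,0.04], [2.64,-1.1,-0.28], [0.02,-0.23,-1.04]]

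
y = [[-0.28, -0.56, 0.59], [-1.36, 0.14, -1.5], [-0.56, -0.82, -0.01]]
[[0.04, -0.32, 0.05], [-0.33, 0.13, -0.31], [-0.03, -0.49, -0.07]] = y @[[0.16,  -0.07,  0.07],[-0.07,  0.65,  0.04],[0.07,  0.04,  0.15]]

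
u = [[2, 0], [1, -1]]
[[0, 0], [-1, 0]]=u@[[0, 0], [1, 0]]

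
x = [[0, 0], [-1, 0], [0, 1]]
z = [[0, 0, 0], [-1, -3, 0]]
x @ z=[[0, 0, 0], [0, 0, 0], [-1, -3, 0]]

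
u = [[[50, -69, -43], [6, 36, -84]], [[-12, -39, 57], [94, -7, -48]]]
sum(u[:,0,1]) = -108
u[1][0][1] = -39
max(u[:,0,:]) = 57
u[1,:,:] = [[-12, -39, 57], [94, -7, -48]]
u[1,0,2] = 57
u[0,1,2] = -84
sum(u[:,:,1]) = -79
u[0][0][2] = -43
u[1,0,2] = 57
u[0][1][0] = 6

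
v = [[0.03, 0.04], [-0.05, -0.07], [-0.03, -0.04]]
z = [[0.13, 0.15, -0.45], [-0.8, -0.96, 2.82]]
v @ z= [[-0.03, -0.03, 0.1],  [0.05, 0.06, -0.17],  [0.03, 0.03, -0.10]]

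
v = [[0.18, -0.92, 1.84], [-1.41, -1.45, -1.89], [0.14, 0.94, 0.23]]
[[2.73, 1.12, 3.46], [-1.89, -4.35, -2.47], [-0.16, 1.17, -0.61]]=v@[[0.23, 0.89, 1.34], [-0.50, 0.88, -1.14], [1.21, 0.96, 1.18]]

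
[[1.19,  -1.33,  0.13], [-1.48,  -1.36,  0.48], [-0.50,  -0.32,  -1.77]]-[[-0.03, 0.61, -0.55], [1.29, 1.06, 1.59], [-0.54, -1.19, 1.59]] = [[1.22, -1.94, 0.68], [-2.77, -2.42, -1.11], [0.04, 0.87, -3.36]]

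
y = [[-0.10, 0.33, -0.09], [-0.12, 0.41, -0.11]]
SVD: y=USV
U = [[-0.63,  -0.78], [-0.78,  0.63]]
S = [0.57, 0.0]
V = [[0.28,-0.93,0.25],  [0.88,0.35,0.33]]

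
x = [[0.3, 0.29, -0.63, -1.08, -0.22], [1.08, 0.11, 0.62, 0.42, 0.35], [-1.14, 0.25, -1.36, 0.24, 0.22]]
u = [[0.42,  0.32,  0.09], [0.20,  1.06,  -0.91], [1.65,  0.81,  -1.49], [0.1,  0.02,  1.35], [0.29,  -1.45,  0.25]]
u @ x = [[0.37, 0.18, -0.19, -0.3, 0.04], [2.24, -0.05, 1.77, 0.01, 0.13], [3.07, 0.20, 1.49, -1.8, -0.41], [-1.49, 0.37, -1.89, 0.22, 0.28], [-1.76, -0.01, -1.42, -0.86, -0.52]]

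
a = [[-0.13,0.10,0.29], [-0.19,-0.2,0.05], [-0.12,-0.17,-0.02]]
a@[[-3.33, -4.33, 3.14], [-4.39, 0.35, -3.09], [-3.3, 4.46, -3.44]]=[[-0.96, 1.89, -1.71], [1.35, 0.98, -0.15], [1.21, 0.37, 0.22]]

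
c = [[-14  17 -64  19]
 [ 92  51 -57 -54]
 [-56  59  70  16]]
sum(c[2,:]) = 89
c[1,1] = 51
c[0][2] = -64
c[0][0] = -14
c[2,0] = -56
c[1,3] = -54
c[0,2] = -64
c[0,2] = -64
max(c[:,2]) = 70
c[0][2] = -64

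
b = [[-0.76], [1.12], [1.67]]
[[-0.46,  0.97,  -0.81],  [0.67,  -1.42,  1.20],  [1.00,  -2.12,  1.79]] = b @ [[0.6, -1.27, 1.07]]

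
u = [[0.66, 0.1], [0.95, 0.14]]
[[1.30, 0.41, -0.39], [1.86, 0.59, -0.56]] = u@[[1.81, 0.61, -0.78],[1.03, 0.10, 1.26]]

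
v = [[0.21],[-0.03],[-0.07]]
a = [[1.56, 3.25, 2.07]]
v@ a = [[0.33,  0.68,  0.43], [-0.05,  -0.10,  -0.06], [-0.11,  -0.23,  -0.14]]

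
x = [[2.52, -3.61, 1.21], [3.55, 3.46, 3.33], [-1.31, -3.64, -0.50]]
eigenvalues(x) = [(2.29+4.78j), (2.29-4.78j), (0.9+0j)]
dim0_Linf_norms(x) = [3.55, 3.64, 3.33]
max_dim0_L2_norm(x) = 6.18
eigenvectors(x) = [[-0.11-0.58j,-0.11+0.58j,-0.66+0.00j], [-0.65+0.00j,(-0.65-0j),(-0.05+0j)], [0.35-0.33j,(0.35+0.33j),(0.75+0j)]]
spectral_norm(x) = 6.90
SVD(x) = [[0.17, 0.91, -0.38], [-0.83, 0.34, 0.44], [0.53, 0.24, 0.81]] @ diag([6.90442971565934, 4.845500949728325, 0.7584661150652607]) @ [[-0.47, -0.78, -0.41], [0.66, -0.62, 0.43], [-0.59, -0.07, 0.8]]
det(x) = 25.37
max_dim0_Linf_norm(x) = 3.64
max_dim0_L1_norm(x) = 10.71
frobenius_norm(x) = 8.47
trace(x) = 5.48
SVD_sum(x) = [[-0.54, -0.91, -0.47], [2.67, 4.49, 2.35], [-1.71, -2.88, -1.5]] + [[2.89, -2.72, 1.92], [1.08, -1.01, 0.71], [0.77, -0.72, 0.51]] + [[0.17,0.02,-0.23],[-0.20,-0.02,0.27],[-0.37,-0.04,0.49]]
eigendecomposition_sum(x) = [[(1.1+1.4j), -1.63+1.90j, (0.88+1.37j)], [1.76-0.92j, 1.74+2.19j, (1.68-0.68j)], [-0.48+1.36j, -2.01-0.29j, (-0.56+1.2j)]] + [[1.10-1.40j, -1.63-1.90j, (0.88-1.37j)], [1.76+0.92j, (1.74-2.19j), 1.68+0.68j], [-0.48-1.36j, (-2.01+0.29j), -0.56-1.20j]] + [[(0.31+0j), (-0.34+0j), (-0.55+0j)], [(0.02+0j), -0.02+0.00j, -0.04+0.00j], [(-0.35-0j), (0.39-0j), 0.62-0.00j]]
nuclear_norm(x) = 12.51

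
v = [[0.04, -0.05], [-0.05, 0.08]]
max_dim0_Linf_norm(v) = 0.08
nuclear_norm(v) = 0.12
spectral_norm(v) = 0.11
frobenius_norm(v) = 0.11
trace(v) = 0.12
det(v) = 0.00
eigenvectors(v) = [[-0.83, 0.56], [-0.56, -0.83]]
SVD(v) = [[-0.56, 0.83], [0.83, 0.56]] @ diag([0.11385164807134505, 0.006148351928654952]) @ [[-0.56, 0.83], [0.83, 0.56]]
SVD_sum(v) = [[0.04, -0.05], [-0.05, 0.08]] + [[0.0, 0.00],[0.0, 0.0]]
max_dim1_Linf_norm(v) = 0.08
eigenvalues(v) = [0.01, 0.11]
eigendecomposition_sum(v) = [[0.00, 0.00], [0.0, 0.00]] + [[0.04, -0.05], [-0.05, 0.08]]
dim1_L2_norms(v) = [0.06, 0.09]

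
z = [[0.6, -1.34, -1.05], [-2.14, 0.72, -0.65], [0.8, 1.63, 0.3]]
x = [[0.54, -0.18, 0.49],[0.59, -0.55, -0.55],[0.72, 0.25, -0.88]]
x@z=[[1.1, -0.05, -0.3], [1.09, -2.08, -0.43], [-0.81, -2.22, -1.18]]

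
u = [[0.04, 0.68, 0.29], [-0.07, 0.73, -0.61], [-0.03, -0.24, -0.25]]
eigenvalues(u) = [0.83, 0.01, -0.31]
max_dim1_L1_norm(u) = 1.41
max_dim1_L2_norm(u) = 0.95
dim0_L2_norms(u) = [0.09, 1.03, 0.72]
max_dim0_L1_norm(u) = 1.65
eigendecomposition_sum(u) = [[-0.04, 0.59, -0.34], [-0.05, 0.76, -0.44], [0.01, -0.19, 0.11]] + [[0.01, -0.00, 0.01], [-0.00, 0.0, -0.00], [-0.00, 0.00, -0.0]] + [[0.07, 0.1, 0.62], [-0.02, -0.03, -0.17], [-0.04, -0.06, -0.36]]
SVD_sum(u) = [[-0.02, 0.53, -0.17], [-0.03, 0.84, -0.27], [0.00, -0.14, 0.05]] + [[0.06, 0.15, 0.46],  [-0.04, -0.11, -0.34],  [-0.04, -0.1, -0.3]] + [[0.0, -0.00, -0.0], [-0.00, 0.00, 0.00], [0.0, -0.0, -0.00]]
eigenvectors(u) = [[0.6,0.99,-0.84],  [0.78,-0.00,0.23],  [-0.19,-0.12,0.49]]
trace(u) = 0.52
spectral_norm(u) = 1.06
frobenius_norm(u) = 1.26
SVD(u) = [[0.53, -0.71, 0.46], [0.84, 0.53, -0.14], [-0.14, 0.46, 0.88]] @ diag([1.0552592035521204, 0.682220119021428, 0.0019293835630206833]) @ [[-0.03, 0.95, -0.3], [-0.12, -0.31, -0.94], [0.99, -0.01, -0.12]]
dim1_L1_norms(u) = [1.01, 1.41, 0.52]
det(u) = -0.00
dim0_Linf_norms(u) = [0.07, 0.73, 0.61]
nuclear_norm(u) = 1.74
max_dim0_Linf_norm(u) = 0.73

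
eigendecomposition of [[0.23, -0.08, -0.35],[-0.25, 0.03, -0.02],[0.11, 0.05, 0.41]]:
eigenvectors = [[-0.11+0.00j, -0.75+0.00j, (-0.75-0j)], [(-0.98+0j), (0.49-0.25j), 0.49+0.25j], [(0.15+0j), (0.11+0.35j), (0.11-0.35j)]]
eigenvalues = [0j, (0.33+0.14j), (0.33-0.14j)]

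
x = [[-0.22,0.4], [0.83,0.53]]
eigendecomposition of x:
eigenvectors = [[-0.79, -0.35], [0.62, -0.94]]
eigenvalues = [-0.53, 0.84]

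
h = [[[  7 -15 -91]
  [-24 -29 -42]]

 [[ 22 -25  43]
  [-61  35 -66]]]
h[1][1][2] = -66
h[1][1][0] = -61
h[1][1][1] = 35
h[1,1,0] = -61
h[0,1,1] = -29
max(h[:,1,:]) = 35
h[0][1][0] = -24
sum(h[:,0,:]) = -59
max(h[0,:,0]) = 7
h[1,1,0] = -61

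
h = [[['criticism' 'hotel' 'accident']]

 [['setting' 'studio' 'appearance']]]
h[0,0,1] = 'hotel'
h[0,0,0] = 'criticism'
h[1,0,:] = ['setting', 'studio', 'appearance']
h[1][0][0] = 'setting'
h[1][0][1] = 'studio'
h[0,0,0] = 'criticism'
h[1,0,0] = 'setting'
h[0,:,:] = [['criticism', 'hotel', 'accident']]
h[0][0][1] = 'hotel'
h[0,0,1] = 'hotel'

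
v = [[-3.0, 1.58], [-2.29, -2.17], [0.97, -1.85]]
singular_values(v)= [3.96, 3.18]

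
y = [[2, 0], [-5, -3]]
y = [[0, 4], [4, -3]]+[[2, -4], [-9, 0]]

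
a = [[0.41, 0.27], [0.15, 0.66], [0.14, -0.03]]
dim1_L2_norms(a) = [0.49, 0.68, 0.14]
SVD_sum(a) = [[0.19, 0.38], [0.30, 0.58], [0.02, 0.03]] + [[0.22, -0.11], [-0.15, 0.08], [0.12, -0.06]]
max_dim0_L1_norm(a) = 0.96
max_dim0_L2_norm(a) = 0.71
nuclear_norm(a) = 1.11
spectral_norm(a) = 0.78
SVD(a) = [[-0.54, 0.75], [-0.84, -0.51], [-0.05, 0.43]] @ diag([0.7835724462463077, 0.3249834172439836]) @ [[-0.45,  -0.89], [0.89,  -0.45]]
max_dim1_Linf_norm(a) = 0.66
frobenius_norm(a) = 0.85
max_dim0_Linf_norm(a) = 0.66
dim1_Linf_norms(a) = [0.41, 0.66, 0.14]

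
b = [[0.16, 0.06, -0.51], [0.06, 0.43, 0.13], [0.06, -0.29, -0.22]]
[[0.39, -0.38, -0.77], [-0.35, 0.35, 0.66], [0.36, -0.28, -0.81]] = b@[[0.18, 0.99, -2.45], [-0.6, 0.35, 1.6], [-0.78, 1.09, 0.92]]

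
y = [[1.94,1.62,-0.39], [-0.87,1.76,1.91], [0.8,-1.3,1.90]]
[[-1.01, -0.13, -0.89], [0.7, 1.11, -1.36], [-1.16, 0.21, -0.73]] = y@[[-0.73,-0.17,-0.27], [0.21,0.2,-0.35], [-0.16,0.32,-0.51]]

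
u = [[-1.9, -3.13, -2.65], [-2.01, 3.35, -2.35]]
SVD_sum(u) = [[0.34, -2.53, 0.26], [-0.5, 3.75, -0.39]] + [[-2.24, -0.6, -2.91], [-1.51, -0.40, -1.96]]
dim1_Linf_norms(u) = [3.13, 3.35]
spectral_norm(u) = 4.59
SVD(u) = [[-0.56,  0.83], [0.83,  0.56]] @ diag([4.591394962976875, 4.487047168679038]) @ [[-0.13, 0.99, -0.1], [-0.6, -0.16, -0.78]]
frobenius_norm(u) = 6.42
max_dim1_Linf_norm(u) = 3.35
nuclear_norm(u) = 9.08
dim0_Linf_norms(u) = [2.01, 3.35, 2.65]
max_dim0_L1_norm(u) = 6.48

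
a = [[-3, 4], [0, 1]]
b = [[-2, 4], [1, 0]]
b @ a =[[6, -4], [-3, 4]]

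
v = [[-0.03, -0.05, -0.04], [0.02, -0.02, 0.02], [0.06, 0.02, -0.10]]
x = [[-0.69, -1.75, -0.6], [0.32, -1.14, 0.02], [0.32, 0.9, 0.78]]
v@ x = [[-0.01, 0.07, -0.01], [-0.01, 0.01, 0.00], [-0.07, -0.22, -0.11]]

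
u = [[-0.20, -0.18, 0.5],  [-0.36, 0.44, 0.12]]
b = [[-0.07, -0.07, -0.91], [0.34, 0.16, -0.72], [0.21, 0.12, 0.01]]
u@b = [[0.06,0.05,0.32], [0.2,0.11,0.01]]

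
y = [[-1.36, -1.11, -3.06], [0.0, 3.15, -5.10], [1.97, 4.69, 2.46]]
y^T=[[-1.36,  0.0,  1.97], [-1.11,  3.15,  4.69], [-3.06,  -5.10,  2.46]]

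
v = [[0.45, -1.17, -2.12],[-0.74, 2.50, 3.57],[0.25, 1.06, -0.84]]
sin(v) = [[0.11, 0.37, -0.39], [-0.12, -0.6, 0.38], [0.24, 0.23, -0.97]]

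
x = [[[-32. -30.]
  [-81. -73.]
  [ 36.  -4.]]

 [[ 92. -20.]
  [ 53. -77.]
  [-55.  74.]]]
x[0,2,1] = -4.0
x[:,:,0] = [[-32.0, -81.0, 36.0], [92.0, 53.0, -55.0]]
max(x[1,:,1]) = 74.0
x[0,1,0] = -81.0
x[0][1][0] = -81.0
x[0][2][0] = 36.0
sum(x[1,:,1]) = -23.0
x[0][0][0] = -32.0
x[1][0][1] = -20.0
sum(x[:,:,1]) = -130.0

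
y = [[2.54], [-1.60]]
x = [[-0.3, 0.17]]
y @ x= [[-0.76, 0.43],[0.48, -0.27]]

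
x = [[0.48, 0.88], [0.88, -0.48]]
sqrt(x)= [[(0.74+0.26j), (0.44-0.44j)], [(0.44-0.44j), (0.26+0.74j)]]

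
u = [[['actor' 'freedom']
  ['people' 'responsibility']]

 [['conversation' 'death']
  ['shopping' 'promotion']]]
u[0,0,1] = 'freedom'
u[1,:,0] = ['conversation', 'shopping']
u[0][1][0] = 'people'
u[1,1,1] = 'promotion'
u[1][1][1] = 'promotion'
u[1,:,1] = ['death', 'promotion']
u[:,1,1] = ['responsibility', 'promotion']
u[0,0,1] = 'freedom'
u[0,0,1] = 'freedom'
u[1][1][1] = 'promotion'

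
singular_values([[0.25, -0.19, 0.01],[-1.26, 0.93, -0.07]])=[1.6, 0.01]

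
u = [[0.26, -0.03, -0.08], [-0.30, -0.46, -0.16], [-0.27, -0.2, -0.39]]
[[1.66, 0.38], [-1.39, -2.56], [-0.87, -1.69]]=u @ [[5.82, 2.16],[-0.18, 3.85],[-1.71, 0.86]]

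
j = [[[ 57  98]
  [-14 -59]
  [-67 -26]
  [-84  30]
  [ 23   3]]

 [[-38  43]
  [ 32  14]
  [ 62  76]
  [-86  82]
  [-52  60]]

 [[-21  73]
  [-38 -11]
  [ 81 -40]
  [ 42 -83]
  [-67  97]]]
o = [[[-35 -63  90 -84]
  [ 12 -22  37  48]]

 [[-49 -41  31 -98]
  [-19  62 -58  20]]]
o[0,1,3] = 48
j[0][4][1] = 3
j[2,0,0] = -21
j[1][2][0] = 62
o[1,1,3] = 20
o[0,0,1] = -63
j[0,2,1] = -26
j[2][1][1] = -11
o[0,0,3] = -84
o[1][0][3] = -98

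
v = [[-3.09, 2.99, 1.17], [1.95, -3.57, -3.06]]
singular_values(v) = [6.59, 1.54]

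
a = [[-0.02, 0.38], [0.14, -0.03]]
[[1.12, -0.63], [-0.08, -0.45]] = a@[[0.06, -3.59], [2.95, -1.85]]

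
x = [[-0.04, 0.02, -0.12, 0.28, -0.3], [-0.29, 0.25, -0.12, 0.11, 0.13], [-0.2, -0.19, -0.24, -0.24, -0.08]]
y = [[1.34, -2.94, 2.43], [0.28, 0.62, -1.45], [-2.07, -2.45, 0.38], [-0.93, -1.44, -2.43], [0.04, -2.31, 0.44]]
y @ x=[[0.31, -1.17, -0.39, -0.53, -0.98], [0.10, 0.44, 0.24, 0.49, 0.11], [0.72, -0.73, 0.45, -0.94, 0.27], [0.94, 0.08, 0.87, 0.16, 0.29], [0.58, -0.66, 0.17, -0.35, -0.35]]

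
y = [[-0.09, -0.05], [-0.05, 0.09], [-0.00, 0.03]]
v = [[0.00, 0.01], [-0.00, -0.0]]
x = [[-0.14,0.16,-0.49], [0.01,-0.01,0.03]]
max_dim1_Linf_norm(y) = 0.09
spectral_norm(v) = 0.01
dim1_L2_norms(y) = [0.1, 0.1, 0.03]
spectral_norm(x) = 0.54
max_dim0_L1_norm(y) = 0.17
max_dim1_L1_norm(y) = 0.14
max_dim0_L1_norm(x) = 0.52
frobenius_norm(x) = 0.54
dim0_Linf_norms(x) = [0.14, 0.16, 0.49]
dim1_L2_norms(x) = [0.53, 0.03]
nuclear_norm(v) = 0.01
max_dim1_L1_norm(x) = 0.79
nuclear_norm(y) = 0.21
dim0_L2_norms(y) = [0.1, 0.11]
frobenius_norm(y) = 0.15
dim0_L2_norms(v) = [0.0, 0.01]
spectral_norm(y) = 0.11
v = x @ y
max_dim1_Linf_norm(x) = 0.49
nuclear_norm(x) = 0.54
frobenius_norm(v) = 0.01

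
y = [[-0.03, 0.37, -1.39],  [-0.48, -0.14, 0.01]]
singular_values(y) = [1.44, 0.5]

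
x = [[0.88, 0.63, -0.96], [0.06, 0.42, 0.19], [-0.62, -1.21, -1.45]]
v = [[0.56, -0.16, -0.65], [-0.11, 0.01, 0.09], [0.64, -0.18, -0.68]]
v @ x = [[0.89, 1.07, 0.37], [-0.15, -0.17, -0.02], [0.97, 1.15, 0.34]]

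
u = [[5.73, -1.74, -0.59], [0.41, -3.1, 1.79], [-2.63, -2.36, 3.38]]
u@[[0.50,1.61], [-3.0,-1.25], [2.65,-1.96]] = [[6.52, 12.56],[14.25, 1.03],[14.72, -7.91]]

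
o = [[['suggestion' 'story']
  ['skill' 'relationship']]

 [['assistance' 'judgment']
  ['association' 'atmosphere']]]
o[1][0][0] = 'assistance'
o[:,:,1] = [['story', 'relationship'], ['judgment', 'atmosphere']]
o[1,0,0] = 'assistance'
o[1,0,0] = 'assistance'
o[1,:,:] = [['assistance', 'judgment'], ['association', 'atmosphere']]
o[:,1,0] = ['skill', 'association']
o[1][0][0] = 'assistance'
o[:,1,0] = ['skill', 'association']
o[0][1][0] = 'skill'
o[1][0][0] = 'assistance'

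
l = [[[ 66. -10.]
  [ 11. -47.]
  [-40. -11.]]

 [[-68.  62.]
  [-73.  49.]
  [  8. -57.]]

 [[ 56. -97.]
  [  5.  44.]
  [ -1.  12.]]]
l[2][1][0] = 5.0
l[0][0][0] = 66.0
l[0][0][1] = -10.0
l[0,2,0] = -40.0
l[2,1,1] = 44.0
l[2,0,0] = 56.0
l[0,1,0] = 11.0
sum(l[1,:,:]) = -79.0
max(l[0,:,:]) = 66.0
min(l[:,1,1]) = -47.0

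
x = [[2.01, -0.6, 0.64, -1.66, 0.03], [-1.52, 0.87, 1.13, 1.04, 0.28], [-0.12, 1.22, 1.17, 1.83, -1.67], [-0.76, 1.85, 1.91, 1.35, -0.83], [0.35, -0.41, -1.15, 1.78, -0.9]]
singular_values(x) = [4.92, 2.77, 2.39, 0.49, 0.22]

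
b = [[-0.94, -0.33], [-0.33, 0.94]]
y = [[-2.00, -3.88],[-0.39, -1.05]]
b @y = [[2.01, 3.99], [0.29, 0.29]]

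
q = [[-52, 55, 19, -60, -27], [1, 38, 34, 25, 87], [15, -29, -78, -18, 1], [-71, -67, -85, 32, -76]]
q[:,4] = [-27, 87, 1, -76]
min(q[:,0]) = -71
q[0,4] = -27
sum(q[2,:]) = -109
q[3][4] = -76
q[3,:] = [-71, -67, -85, 32, -76]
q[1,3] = 25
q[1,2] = 34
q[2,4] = 1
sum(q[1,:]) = 185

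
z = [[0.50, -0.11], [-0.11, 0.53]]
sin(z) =[[0.48, -0.10], [-0.1, 0.50]]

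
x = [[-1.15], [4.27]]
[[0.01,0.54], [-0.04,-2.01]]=x @ [[-0.01, -0.47]]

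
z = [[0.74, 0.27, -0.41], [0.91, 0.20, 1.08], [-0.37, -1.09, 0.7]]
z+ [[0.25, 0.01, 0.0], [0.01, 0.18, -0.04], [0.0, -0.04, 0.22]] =[[0.99, 0.28, -0.41], [0.92, 0.38, 1.04], [-0.37, -1.13, 0.92]]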